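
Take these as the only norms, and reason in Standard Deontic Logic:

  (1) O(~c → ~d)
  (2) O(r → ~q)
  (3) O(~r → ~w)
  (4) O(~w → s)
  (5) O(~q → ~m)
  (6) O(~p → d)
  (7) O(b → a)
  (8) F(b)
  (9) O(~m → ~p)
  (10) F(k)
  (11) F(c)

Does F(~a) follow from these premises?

No

Premise 7 is O(b → a), but O(b) is not derivable from the premises, so it does not yield O(a).
No other premise forces O(a). An ideal world satisfying every premise can still have ~a true, so F(~a) is not derivable.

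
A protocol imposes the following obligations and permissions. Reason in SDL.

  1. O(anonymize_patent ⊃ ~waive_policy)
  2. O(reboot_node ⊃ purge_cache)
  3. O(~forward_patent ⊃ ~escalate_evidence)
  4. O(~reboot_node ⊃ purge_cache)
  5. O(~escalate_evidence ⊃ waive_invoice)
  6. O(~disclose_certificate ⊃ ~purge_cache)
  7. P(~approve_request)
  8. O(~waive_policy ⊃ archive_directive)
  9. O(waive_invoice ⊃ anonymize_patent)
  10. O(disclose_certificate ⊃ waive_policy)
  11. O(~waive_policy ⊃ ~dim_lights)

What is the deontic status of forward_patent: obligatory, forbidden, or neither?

Obligatory

Premises 2 and 4 cover both cases: O(reboot_node ⊃ purge_cache) and O(~reboot_node ⊃ purge_cache). Since reboot_node ∨ ~reboot_node is a tautology, O(purge_cache) follows.
Premise 6 is O(~disclose_certificate ⊃ ~purge_cache); contrapositively O(purge_cache ⊃ disclose_certificate). Since O(purge_cache) holds, K gives O(disclose_certificate).
From O(disclose_certificate) and premise 10, O(disclose_certificate ⊃ waive_policy), we obtain O(waive_policy).
The contrapositive of premise 1 (O(anonymize_patent ⊃ ~waive_policy)) is O(waive_policy ⊃ ~anonymize_patent), and O(waive_policy) is already established, so O(~anonymize_patent).
Premise 9, O(waive_invoice ⊃ anonymize_patent), contraposes to O(~anonymize_patent ⊃ ~waive_invoice); with O(~anonymize_patent) we get O(~waive_invoice).
Premise 5 is O(~escalate_evidence ⊃ waive_invoice); contrapositively O(~waive_invoice ⊃ escalate_evidence). Since O(~waive_invoice) holds, K gives O(escalate_evidence).
The contrapositive of premise 3 (O(~forward_patent ⊃ ~escalate_evidence)) is O(escalate_evidence ⊃ forward_patent), and O(escalate_evidence) is already established, so O(forward_patent).
Premises 7, 8, 11 do not contribute to this derivation.
Hence forward_patent is obligatory.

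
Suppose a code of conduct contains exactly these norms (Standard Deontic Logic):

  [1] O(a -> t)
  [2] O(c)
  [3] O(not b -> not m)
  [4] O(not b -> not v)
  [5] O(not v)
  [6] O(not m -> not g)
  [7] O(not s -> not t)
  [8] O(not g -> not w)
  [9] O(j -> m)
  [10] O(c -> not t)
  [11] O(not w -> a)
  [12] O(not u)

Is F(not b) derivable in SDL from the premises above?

Yes

From premise 2 we have O(c).
Premise 10 is O(c -> not t); since O(c), deontic closure gives O(not t).
Premise 1, O(a -> t), contraposes to O(not t -> not a); with O(not t) we get O(not a).
Premise 11, O(not w -> a), contraposes to O(not a -> w); with O(not a) we get O(w).
Premise 8, O(not g -> not w), contraposes to O(w -> g); with O(w) we get O(g).
Premise 6 is O(not m -> not g); contrapositively O(g -> m). Since O(g) holds, K gives O(m).
Premise 3, O(not b -> not m), contraposes to O(m -> b); with O(m) we get O(b).
Premises 4, 5, 7, 9, 12 do not contribute to this derivation.
So O(b) holds, i.e. F(not b). The claim follows.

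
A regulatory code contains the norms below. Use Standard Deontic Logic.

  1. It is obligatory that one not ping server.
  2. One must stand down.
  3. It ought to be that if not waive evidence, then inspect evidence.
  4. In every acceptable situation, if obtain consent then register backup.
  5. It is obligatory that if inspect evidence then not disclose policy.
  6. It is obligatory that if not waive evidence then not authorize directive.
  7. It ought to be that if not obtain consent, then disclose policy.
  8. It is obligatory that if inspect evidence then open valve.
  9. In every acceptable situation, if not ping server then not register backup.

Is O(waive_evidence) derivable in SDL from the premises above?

Premise 1 states O(¬ping_server) outright.
Applying K to premise 9 (O(¬ping_server → ¬register_backup)) and O(¬ping_server) yields O(¬register_backup).
The contrapositive of premise 4 (O(obtain_consent → register_backup)) is O(¬register_backup → ¬obtain_consent), and O(¬register_backup) is already established, so O(¬obtain_consent).
Premise 7 is O(¬obtain_consent → disclose_policy); since O(¬obtain_consent), deontic closure gives O(disclose_policy).
The contrapositive of premise 5 (O(inspect_evidence → ¬disclose_policy)) is O(disclose_policy → ¬inspect_evidence), and O(disclose_policy) is already established, so O(¬inspect_evidence).
Premise 3, O(¬waive_evidence → inspect_evidence), contraposes to O(¬inspect_evidence → waive_evidence); with O(¬inspect_evidence) we get O(waive_evidence).
Premises 2, 6, 8 do not contribute to this derivation.
So O(waive_evidence) follows.

Yes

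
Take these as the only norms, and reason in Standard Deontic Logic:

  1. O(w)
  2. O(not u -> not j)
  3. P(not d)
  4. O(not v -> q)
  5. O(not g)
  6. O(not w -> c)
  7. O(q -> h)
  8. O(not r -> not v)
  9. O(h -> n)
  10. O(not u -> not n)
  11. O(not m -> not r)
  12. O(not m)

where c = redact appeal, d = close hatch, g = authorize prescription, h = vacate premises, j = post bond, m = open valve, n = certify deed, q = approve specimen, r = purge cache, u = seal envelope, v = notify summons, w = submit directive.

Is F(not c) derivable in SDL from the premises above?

Premise 6 is O(not w -> c), but O(not w) is not derivable from the premises, so it does not yield O(c).
No other premise forces O(c). An ideal world satisfying every premise can still have not c true, so F(not c) is not derivable.

No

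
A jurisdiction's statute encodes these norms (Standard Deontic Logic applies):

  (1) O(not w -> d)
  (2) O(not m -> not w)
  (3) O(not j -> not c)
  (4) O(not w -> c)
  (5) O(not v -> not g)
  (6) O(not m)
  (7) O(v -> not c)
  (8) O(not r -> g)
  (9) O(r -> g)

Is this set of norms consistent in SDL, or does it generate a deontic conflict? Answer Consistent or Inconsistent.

Premises 9 and 8 cover both cases: O(r -> g) and O(not r -> g). Since r ∨ not r is a tautology, O(g) follows.
The contrapositive of premise 5 (O(not v -> not g)) is O(g -> v), and O(g) is already established, so O(v).
Premise 7 is O(v -> not c); since O(v), deontic closure gives O(not c).
Premise 4 is O(not w -> c); contrapositively O(not c -> w). Since O(not c) holds, K gives O(w).
Premise 2, O(not m -> not w), contraposes to O(w -> m); with O(w) we get O(m).
But premise 6 directly asserts O(not m).
We now have both O(m) and O(not m) — m is simultaneously obligatory and forbidden, violating the D-axiom.

Inconsistent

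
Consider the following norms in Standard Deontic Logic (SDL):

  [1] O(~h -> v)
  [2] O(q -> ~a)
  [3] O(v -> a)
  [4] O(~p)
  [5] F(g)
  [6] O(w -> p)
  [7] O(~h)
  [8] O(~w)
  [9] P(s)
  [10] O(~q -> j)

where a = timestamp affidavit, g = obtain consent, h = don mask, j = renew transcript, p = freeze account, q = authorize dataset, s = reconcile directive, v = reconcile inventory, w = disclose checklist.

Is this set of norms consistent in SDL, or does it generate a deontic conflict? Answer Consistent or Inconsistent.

Premise 6 is O(w -> p), but O(w) is not derivable from the premises, so it does not yield O(p).
So O(p) is not derivable, and the apparent clash with O(~p) does not arise.
A world satisfying every obligation exists (e.g. a=true, g=false, h=false, j=true, p=false, q=false, s=false, v=true, w=false); no atom is both obligatory and forbidden, so the set is consistent.

Consistent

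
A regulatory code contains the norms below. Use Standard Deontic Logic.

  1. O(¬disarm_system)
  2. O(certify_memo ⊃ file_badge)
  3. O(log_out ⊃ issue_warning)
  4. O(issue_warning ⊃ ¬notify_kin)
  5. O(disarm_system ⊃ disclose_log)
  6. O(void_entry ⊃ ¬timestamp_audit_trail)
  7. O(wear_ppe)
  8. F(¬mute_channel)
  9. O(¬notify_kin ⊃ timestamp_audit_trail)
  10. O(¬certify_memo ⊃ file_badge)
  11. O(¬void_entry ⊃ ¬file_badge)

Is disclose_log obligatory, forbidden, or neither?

Premise 5 is O(disarm_system ⊃ disclose_log), but O(disarm_system) is not derivable from the premises, so it does not yield O(disclose_log).
No premise or chain of K-axiom applications forces O(disclose_log), and none forces O(¬disclose_log). So disclose_log is neither obligatory nor forbidden under these norms.

Neither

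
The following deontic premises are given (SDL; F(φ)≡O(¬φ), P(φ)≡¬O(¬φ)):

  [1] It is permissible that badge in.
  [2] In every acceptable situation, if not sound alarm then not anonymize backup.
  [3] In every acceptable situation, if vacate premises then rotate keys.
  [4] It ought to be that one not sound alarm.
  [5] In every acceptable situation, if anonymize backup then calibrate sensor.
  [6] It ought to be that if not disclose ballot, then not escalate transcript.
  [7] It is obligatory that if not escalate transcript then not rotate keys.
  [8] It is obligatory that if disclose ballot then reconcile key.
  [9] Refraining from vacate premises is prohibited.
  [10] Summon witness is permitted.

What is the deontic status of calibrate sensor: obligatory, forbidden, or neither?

Premise 5 is O(anonymize_backup → calibrate_sensor), but O(anonymize_backup) is not derivable from the premises, so it does not yield O(calibrate_sensor).
No premise or chain of K-axiom applications forces O(calibrate_sensor), and none forces O(¬calibrate_sensor). So calibrate_sensor is neither obligatory nor forbidden under these norms.

Neither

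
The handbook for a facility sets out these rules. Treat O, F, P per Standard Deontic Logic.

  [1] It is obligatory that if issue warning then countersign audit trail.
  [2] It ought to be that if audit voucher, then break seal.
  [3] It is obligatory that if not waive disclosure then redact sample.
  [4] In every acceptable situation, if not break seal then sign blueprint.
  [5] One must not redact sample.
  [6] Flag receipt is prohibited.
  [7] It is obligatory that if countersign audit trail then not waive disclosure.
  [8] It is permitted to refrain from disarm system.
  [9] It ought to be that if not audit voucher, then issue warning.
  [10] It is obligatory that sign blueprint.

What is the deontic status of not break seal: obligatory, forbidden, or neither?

Forbidden

F(redact_sample) at premise 5 means O(¬redact_sample).
The contrapositive of premise 3 (O(¬waive_disclosure → redact_sample)) is O(¬redact_sample → waive_disclosure), and O(¬redact_sample) is already established, so O(waive_disclosure).
Premise 7, O(countersign_audit_trail → ¬waive_disclosure), contraposes to O(waive_disclosure → ¬countersign_audit_trail); with O(waive_disclosure) we get O(¬countersign_audit_trail).
Premise 1 is O(issue_warning → countersign_audit_trail); contrapositively O(¬countersign_audit_trail → ¬issue_warning). Since O(¬countersign_audit_trail) holds, K gives O(¬issue_warning).
Premise 9, O(¬audit_voucher → issue_warning), contraposes to O(¬issue_warning → audit_voucher); with O(¬issue_warning) we get O(audit_voucher).
With premise 2, O(audit_voucher → break_seal), the K-axiom yields O(break_seal).
Premises 4, 6, 8, 10 do not contribute to this derivation.
Thus O(break_seal), which is F(¬break_seal): ¬break_seal is forbidden.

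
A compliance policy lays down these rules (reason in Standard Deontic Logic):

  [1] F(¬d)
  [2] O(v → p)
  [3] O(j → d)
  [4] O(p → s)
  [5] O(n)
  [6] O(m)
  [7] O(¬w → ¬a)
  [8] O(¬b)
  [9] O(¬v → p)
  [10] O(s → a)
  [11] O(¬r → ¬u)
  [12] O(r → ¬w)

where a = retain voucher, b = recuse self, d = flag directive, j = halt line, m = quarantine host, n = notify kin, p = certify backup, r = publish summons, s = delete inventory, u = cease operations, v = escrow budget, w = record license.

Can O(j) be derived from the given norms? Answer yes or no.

No

Premise 3 is O(j → d); even if O(d) held, inferring O(j) would be affirming the consequent — invalid.
No other premise forces O(j). An ideal world satisfying every premise can still have j false, so O(j) is not derivable.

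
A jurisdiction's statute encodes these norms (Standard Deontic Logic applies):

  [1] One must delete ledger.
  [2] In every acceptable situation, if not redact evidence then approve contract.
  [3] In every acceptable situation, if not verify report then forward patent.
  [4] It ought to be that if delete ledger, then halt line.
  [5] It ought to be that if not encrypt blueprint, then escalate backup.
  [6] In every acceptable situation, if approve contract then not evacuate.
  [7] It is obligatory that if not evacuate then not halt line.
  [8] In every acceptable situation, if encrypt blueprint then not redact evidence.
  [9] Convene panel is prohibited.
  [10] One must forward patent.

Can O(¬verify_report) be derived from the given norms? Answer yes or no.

No

Premise 3 is O(¬verify_report → forward_patent); even if O(forward_patent) held, inferring O(¬verify_report) would be affirming the consequent — invalid.
No other premise forces O(¬verify_report). An ideal world satisfying every premise can still have ¬verify_report false, so O(¬verify_report) is not derivable.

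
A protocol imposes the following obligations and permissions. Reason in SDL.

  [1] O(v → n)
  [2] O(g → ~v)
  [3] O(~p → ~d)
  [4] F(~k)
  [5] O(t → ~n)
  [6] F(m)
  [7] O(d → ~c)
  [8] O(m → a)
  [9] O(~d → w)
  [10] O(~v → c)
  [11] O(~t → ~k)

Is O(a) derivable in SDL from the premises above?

No

Premise 8 is O(m → a), but O(m) is not derivable from the premises, so it does not yield O(a).
No other premise forces O(a). An ideal world satisfying every premise can still have a false, so O(a) is not derivable.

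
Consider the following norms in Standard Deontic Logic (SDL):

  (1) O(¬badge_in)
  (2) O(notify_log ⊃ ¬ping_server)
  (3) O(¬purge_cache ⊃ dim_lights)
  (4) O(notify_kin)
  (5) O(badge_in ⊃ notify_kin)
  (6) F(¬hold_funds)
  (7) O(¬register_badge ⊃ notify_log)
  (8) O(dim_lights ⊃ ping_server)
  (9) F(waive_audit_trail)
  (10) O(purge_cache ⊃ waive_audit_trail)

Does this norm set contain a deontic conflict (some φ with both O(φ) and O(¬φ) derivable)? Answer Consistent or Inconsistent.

Premise 5 is O(badge_in ⊃ notify_kin); even if O(notify_kin) held, inferring O(badge_in) would be affirming the consequent — invalid.
So O(badge_in) is not derivable, and the apparent clash with O(¬badge_in) does not arise.
A world satisfying every obligation exists (e.g. badge_in=false, dim_lights=true, hold_funds=true, notify_kin=true, notify_log=false, ping_server=true, purge_cache=false, register_badge=true, waive_audit_trail=false); no atom is both obligatory and forbidden, so the set is consistent.

Consistent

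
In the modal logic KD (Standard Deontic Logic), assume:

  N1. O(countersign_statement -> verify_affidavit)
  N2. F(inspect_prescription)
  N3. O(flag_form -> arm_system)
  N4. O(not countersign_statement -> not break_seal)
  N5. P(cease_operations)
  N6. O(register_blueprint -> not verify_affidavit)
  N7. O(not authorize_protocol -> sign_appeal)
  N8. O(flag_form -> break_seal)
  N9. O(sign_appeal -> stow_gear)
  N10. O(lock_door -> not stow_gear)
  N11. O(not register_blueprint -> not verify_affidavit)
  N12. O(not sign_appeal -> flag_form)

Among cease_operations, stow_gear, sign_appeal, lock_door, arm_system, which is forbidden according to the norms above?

By case analysis on not register_blueprint: premise 11 gives O(not register_blueprint -> not verify_affidavit) and premise 6 gives O(register_blueprint -> not verify_affidavit), so O(not verify_affidavit) either way.
Premise 1 is O(countersign_statement -> verify_affidavit); contrapositively O(not verify_affidavit -> not countersign_statement). Since O(not verify_affidavit) holds, K gives O(not countersign_statement).
From O(not countersign_statement) and premise 4, O(not countersign_statement -> not break_seal), we obtain O(not break_seal).
The contrapositive of premise 8 (O(flag_form -> break_seal)) is O(not break_seal -> not flag_form), and O(not break_seal) is already established, so O(not flag_form).
The contrapositive of premise 12 (O(not sign_appeal -> flag_form)) is O(not flag_form -> sign_appeal), and O(not flag_form) is already established, so O(sign_appeal).
Premise 9 is O(sign_appeal -> stow_gear); since O(sign_appeal), deontic closure gives O(stow_gear).
The contrapositive of premise 10 (O(lock_door -> not stow_gear)) is O(stow_gear -> not lock_door), and O(stow_gear) is already established, so O(not lock_door).
So O(not lock_door) holds, i.e. lock_door is forbidden. None of the other listed options is forbidden under the premises.

lock_door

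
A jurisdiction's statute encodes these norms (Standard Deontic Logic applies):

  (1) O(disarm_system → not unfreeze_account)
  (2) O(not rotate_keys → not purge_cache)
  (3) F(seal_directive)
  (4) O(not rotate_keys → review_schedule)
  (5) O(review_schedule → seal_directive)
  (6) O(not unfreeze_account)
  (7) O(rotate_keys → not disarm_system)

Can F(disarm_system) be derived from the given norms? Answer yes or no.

Yes

Premise 3, F(seal_directive), is equivalent to O(not seal_directive).
Premise 5 is O(review_schedule → seal_directive); contrapositively O(not seal_directive → not review_schedule). Since O(not seal_directive) holds, K gives O(not review_schedule).
Premise 4 is O(not rotate_keys → review_schedule); contrapositively O(not review_schedule → rotate_keys). Since O(not review_schedule) holds, K gives O(rotate_keys).
Applying K to premise 7 (O(rotate_keys → not disarm_system)) and O(rotate_keys) yields O(not disarm_system).
Premises 1, 2, 6 do not contribute to this derivation.
So O(not disarm_system) holds, i.e. F(disarm_system). The claim follows.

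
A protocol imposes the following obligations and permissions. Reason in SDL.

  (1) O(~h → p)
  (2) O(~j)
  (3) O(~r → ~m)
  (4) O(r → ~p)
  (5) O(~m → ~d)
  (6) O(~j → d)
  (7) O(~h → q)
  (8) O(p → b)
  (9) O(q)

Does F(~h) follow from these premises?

Premise 2 states O(~j) outright.
Applying K to premise 6 (O(~j → d)) and O(~j) yields O(d).
Premise 5 is O(~m → ~d); contrapositively O(d → m). Since O(d) holds, K gives O(m).
The contrapositive of premise 3 (O(~r → ~m)) is O(m → r), and O(m) is already established, so O(r).
With premise 4, O(r → ~p), the K-axiom yields O(~p).
Premise 1 is O(~h → p); contrapositively O(~p → h). Since O(~p) holds, K gives O(h).
Premises 7, 8, 9 do not contribute to this derivation.
So O(h) holds, i.e. F(~h). The claim follows.

Yes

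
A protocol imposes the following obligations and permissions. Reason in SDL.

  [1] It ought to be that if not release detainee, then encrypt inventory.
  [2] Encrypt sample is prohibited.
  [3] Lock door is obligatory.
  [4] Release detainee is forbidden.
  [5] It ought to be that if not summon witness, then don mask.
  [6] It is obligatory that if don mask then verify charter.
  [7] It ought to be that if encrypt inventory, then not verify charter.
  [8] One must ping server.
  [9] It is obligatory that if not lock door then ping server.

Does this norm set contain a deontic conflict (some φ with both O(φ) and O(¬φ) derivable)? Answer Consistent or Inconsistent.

Premise 9 is O(¬lock_door → ping_server); even if O(ping_server) held, inferring O(¬lock_door) would be affirming the consequent — invalid.
So O(¬lock_door) is not derivable, and the apparent clash with O(lock_door) does not arise.
A world satisfying every obligation exists (e.g. don_mask=false, encrypt_inventory=true, encrypt_sample=false, lock_door=true, ping_server=true, release_detainee=false, summon_witness=true, verify_charter=false); no atom is both obligatory and forbidden, so the set is consistent.

Consistent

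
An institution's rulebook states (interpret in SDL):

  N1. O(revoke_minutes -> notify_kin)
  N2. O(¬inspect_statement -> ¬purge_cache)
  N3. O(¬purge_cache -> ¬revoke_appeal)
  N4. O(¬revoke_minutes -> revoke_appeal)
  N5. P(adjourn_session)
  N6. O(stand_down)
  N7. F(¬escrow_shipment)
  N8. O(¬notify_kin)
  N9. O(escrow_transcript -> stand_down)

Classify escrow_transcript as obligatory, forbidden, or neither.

Neither

Premise 9 is O(escrow_transcript -> stand_down); even if O(stand_down) held, inferring O(escrow_transcript) would be affirming the consequent — invalid.
No premise or chain of K-axiom applications forces O(escrow_transcript), and none forces O(¬escrow_transcript). So escrow_transcript is neither obligatory nor forbidden under these norms.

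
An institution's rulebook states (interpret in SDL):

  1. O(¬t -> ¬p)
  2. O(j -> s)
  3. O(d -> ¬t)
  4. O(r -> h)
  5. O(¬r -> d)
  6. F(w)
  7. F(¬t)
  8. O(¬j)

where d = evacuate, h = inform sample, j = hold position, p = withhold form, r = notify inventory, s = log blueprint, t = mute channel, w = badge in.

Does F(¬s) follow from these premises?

No

Premise 2 is O(j -> s), but O(j) is not derivable from the premises, so it does not yield O(s).
No other premise forces O(s). An ideal world satisfying every premise can still have ¬s true, so F(¬s) is not derivable.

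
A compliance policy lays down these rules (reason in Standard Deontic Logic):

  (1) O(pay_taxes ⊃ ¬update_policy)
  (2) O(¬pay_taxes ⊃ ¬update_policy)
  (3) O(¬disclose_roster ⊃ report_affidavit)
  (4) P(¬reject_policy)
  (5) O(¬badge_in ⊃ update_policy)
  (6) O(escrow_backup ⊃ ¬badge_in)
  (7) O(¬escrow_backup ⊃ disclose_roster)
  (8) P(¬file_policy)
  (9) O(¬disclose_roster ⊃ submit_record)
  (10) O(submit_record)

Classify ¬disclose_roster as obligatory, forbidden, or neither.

Forbidden

Premises 1 and 2 cover both cases: O(pay_taxes ⊃ ¬update_policy) and O(¬pay_taxes ⊃ ¬update_policy). Since pay_taxes ∨ ¬pay_taxes is a tautology, O(¬update_policy) follows.
Premise 5, O(¬badge_in ⊃ update_policy), contraposes to O(¬update_policy ⊃ badge_in); with O(¬update_policy) we get O(badge_in).
Premise 6, O(escrow_backup ⊃ ¬badge_in), contraposes to O(badge_in ⊃ ¬escrow_backup); with O(badge_in) we get O(¬escrow_backup).
With premise 7, O(¬escrow_backup ⊃ disclose_roster), the K-axiom yields O(disclose_roster).
Premises 3, 4, 8, 9, 10 do not contribute to this derivation.
Thus O(disclose_roster), which is F(¬disclose_roster): ¬disclose_roster is forbidden.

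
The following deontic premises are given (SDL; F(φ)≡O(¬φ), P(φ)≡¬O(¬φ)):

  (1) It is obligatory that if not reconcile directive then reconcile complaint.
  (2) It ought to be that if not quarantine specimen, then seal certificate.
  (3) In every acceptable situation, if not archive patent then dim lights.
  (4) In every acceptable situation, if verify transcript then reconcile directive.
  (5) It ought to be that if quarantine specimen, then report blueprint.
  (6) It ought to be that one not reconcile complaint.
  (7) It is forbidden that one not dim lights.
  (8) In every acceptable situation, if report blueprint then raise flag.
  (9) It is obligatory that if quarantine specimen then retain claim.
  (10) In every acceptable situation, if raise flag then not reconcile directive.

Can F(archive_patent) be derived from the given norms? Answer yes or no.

Premise 3 is O(¬archive_patent → dim_lights); even if O(dim_lights) held, inferring O(¬archive_patent) would be affirming the consequent — invalid.
No other premise forces O(¬archive_patent). An ideal world satisfying every premise can still have archive_patent true, so F(archive_patent) is not derivable.

No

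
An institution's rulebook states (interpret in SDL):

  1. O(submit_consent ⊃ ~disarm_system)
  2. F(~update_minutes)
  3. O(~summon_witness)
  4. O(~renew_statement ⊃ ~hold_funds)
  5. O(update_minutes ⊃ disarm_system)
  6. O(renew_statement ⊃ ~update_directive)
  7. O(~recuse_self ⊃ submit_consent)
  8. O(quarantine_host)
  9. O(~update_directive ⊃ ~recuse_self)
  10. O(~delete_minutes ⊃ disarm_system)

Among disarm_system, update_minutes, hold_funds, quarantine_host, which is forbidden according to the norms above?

hold_funds

Premise 2 is F(~update_minutes), i.e. O(update_minutes).
With premise 5, O(update_minutes ⊃ disarm_system), the K-axiom yields O(disarm_system).
Premise 1 is O(submit_consent ⊃ ~disarm_system); contrapositively O(disarm_system ⊃ ~submit_consent). Since O(disarm_system) holds, K gives O(~submit_consent).
Premise 7, O(~recuse_self ⊃ submit_consent), contraposes to O(~submit_consent ⊃ recuse_self); with O(~submit_consent) we get O(recuse_self).
Premise 9, O(~update_directive ⊃ ~recuse_self), contraposes to O(recuse_self ⊃ update_directive); with O(recuse_self) we get O(update_directive).
Premise 6 is O(renew_statement ⊃ ~update_directive); contrapositively O(update_directive ⊃ ~renew_statement). Since O(update_directive) holds, K gives O(~renew_statement).
From O(~renew_statement) and premise 4, O(~renew_statement ⊃ ~hold_funds), we obtain O(~hold_funds).
So O(~hold_funds) holds, i.e. hold_funds is forbidden. None of the other listed options is forbidden under the premises.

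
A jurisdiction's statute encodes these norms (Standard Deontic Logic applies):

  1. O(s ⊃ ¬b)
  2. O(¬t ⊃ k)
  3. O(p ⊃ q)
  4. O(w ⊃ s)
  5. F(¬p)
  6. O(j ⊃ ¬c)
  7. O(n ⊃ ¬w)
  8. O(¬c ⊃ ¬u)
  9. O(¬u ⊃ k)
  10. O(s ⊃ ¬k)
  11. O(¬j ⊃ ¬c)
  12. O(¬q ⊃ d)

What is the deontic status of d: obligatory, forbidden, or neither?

Neither

Premise 12 is O(¬q ⊃ d), but O(¬q) is not derivable from the premises, so it does not yield O(d).
No premise or chain of K-axiom applications forces O(d), and none forces O(¬d). So d is neither obligatory nor forbidden under these norms.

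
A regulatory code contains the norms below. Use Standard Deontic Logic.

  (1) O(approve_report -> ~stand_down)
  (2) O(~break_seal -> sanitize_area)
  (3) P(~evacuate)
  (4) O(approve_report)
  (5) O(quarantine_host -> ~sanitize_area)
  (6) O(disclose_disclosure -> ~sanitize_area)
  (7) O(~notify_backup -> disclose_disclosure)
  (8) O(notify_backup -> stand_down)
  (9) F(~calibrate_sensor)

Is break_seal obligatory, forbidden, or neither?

From premise 4 we have O(approve_report).
Premise 1 is O(approve_report -> ~stand_down); since O(approve_report), deontic closure gives O(~stand_down).
Premise 8 is O(notify_backup -> stand_down); contrapositively O(~stand_down -> ~notify_backup). Since O(~stand_down) holds, K gives O(~notify_backup).
With premise 7, O(~notify_backup -> disclose_disclosure), the K-axiom yields O(disclose_disclosure).
Applying K to premise 6 (O(disclose_disclosure -> ~sanitize_area)) and O(disclose_disclosure) yields O(~sanitize_area).
Premise 2 is O(~break_seal -> sanitize_area); contrapositively O(~sanitize_area -> break_seal). Since O(~sanitize_area) holds, K gives O(break_seal).
Premises 3, 5, 9 do not contribute to this derivation.
Hence break_seal is obligatory.

Obligatory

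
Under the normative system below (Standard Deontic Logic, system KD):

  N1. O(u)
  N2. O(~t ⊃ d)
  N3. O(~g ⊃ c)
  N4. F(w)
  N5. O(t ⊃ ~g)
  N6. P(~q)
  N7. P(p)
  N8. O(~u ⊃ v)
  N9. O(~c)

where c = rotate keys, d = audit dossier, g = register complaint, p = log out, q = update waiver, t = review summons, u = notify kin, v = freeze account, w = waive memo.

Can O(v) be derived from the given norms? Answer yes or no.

Premise 8 is O(~u ⊃ v), but O(~u) is not derivable from the premises, so it does not yield O(v).
No other premise forces O(v). An ideal world satisfying every premise can still have v false, so O(v) is not derivable.

No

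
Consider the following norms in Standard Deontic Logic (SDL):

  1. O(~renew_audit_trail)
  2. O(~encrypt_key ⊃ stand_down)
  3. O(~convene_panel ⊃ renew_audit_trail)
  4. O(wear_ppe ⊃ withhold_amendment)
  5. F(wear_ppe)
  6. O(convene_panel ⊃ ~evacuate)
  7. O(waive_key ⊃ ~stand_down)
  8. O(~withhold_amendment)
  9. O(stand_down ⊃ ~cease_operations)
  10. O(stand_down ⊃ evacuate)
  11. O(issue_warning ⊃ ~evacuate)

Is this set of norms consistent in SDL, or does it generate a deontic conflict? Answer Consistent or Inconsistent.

Consistent

Premise 4 is O(wear_ppe ⊃ withhold_amendment), but O(wear_ppe) is not derivable from the premises, so it does not yield O(withhold_amendment).
So O(withhold_amendment) is not derivable, and the apparent clash with O(~withhold_amendment) does not arise.
A world satisfying every obligation exists (e.g. cease_operations=false, convene_panel=true, encrypt_key=true, evacuate=false, issue_warning=false, renew_audit_trail=false, stand_down=false, waive_key=false, wear_ppe=false, withhold_amendment=false); no atom is both obligatory and forbidden, so the set is consistent.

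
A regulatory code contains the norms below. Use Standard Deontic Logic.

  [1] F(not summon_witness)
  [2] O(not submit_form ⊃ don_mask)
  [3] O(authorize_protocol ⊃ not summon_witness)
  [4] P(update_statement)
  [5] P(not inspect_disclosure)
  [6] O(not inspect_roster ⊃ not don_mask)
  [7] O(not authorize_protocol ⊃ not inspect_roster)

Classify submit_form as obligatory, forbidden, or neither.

Premise 1, F(not summon_witness), is equivalent to O(summon_witness).
The contrapositive of premise 3 (O(authorize_protocol ⊃ not summon_witness)) is O(summon_witness ⊃ not authorize_protocol), and O(summon_witness) is already established, so O(not authorize_protocol).
Premise 7 is O(not authorize_protocol ⊃ not inspect_roster); since O(not authorize_protocol), deontic closure gives O(not inspect_roster).
Applying K to premise 6 (O(not inspect_roster ⊃ not don_mask)) and O(not inspect_roster) yields O(not don_mask).
The contrapositive of premise 2 (O(not submit_form ⊃ don_mask)) is O(not don_mask ⊃ submit_form), and O(not don_mask) is already established, so O(submit_form).
Premises 4, 5 do not contribute to this derivation.
Hence submit_form is obligatory.

Obligatory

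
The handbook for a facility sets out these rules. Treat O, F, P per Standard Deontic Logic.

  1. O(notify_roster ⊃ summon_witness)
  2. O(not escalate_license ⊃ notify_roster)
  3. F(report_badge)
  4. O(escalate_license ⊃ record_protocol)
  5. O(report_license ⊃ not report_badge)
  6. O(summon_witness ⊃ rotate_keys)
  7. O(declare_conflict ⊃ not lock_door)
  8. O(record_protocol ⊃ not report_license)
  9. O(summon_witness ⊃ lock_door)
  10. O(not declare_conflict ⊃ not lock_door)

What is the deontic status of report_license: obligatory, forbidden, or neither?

Premises 7 and 10 are O(declare_conflict ⊃ not lock_door) and O(not declare_conflict ⊃ not lock_door); every ideal world satisfies declare_conflict or not declare_conflict, so in either case not lock_door holds — hence O(not lock_door).
Premise 9 is O(summon_witness ⊃ lock_door); contrapositively O(not lock_door ⊃ not summon_witness). Since O(not lock_door) holds, K gives O(not summon_witness).
The contrapositive of premise 1 (O(notify_roster ⊃ summon_witness)) is O(not summon_witness ⊃ not notify_roster), and O(not summon_witness) is already established, so O(not notify_roster).
Premise 2, O(not escalate_license ⊃ notify_roster), contraposes to O(not notify_roster ⊃ escalate_license); with O(not notify_roster) we get O(escalate_license).
From O(escalate_license) and premise 4, O(escalate_license ⊃ record_protocol), we obtain O(record_protocol).
With premise 8, O(record_protocol ⊃ not report_license), the K-axiom yields O(not report_license).
Premises 3, 5, 6 do not contribute to this derivation.
Thus O(not report_license), which is F(report_license): report_license is forbidden.

Forbidden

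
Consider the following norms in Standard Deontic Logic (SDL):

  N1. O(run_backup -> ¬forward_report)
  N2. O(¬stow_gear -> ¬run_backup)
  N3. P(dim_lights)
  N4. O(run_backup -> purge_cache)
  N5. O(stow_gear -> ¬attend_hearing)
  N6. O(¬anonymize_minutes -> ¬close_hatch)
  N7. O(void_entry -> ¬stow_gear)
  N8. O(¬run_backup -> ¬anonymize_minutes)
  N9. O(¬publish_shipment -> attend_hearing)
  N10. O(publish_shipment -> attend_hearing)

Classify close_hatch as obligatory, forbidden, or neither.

Forbidden

Premises 9 and 10 cover both cases: O(¬publish_shipment -> attend_hearing) and O(publish_shipment -> attend_hearing). Since ¬publish_shipment ∨ publish_shipment is a tautology, O(attend_hearing) follows.
The contrapositive of premise 5 (O(stow_gear -> ¬attend_hearing)) is O(attend_hearing -> ¬stow_gear), and O(attend_hearing) is already established, so O(¬stow_gear).
With premise 2, O(¬stow_gear -> ¬run_backup), the K-axiom yields O(¬run_backup).
Applying K to premise 8 (O(¬run_backup -> ¬anonymize_minutes)) and O(¬run_backup) yields O(¬anonymize_minutes).
Applying K to premise 6 (O(¬anonymize_minutes -> ¬close_hatch)) and O(¬anonymize_minutes) yields O(¬close_hatch).
Premises 1, 3, 4, 7 do not contribute to this derivation.
Thus O(¬close_hatch), which is F(close_hatch): close_hatch is forbidden.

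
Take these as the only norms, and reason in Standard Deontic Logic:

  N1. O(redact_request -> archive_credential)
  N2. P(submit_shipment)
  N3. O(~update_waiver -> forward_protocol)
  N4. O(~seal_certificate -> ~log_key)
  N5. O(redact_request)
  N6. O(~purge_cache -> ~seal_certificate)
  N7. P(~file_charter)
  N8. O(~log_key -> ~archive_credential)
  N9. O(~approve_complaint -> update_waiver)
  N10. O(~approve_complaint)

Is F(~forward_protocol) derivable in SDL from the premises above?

Premise 3 is O(~update_waiver -> forward_protocol), but O(~update_waiver) is not derivable from the premises, so it does not yield O(forward_protocol).
No other premise forces O(forward_protocol). An ideal world satisfying every premise can still have ~forward_protocol true, so F(~forward_protocol) is not derivable.

No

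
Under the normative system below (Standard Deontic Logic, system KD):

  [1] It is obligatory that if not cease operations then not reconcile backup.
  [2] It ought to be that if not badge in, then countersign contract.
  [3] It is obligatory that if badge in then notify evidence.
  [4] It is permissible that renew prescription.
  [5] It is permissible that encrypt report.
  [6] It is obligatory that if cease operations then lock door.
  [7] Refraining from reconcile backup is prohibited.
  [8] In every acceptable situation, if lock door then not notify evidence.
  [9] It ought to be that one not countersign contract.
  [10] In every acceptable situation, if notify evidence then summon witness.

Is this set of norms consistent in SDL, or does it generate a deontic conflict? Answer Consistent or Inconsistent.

Inconsistent

Premise 7, F(¬reconcile_backup), is equivalent to O(reconcile_backup).
Premise 1 is O(¬cease_operations → ¬reconcile_backup); contrapositively O(reconcile_backup → cease_operations). Since O(reconcile_backup) holds, K gives O(cease_operations).
Premise 6 is O(cease_operations → lock_door); since O(cease_operations), deontic closure gives O(lock_door).
From O(lock_door) and premise 8, O(lock_door → ¬notify_evidence), we obtain O(¬notify_evidence).
Premise 3, O(badge_in → notify_evidence), contraposes to O(¬notify_evidence → ¬badge_in); with O(¬notify_evidence) we get O(¬badge_in).
Premise 2 is O(¬badge_in → countersign_contract); since O(¬badge_in), deontic closure gives O(countersign_contract).
But premise 9 directly asserts O(¬countersign_contract).
We now have both O(countersign_contract) and O(¬countersign_contract) — countersign_contract is simultaneously obligatory and forbidden, violating the D-axiom.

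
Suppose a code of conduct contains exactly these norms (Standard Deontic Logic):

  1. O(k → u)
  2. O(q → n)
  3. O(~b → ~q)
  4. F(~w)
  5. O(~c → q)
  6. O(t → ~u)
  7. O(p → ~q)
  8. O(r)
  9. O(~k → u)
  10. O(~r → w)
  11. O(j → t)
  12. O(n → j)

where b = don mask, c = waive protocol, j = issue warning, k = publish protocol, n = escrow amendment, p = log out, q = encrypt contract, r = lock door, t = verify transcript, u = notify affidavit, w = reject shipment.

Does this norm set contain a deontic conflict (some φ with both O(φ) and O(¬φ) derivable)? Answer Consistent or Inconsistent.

Consistent

Premise 10 is O(~r → w); even if O(w) held, inferring O(~r) would be affirming the consequent — invalid.
So O(~r) is not derivable, and the apparent clash with O(r) does not arise.
A world satisfying every obligation exists (e.g. b=false, c=true, j=false, k=false, n=false, p=false, q=false, r=true, t=false, u=true, w=true); no atom is both obligatory and forbidden, so the set is consistent.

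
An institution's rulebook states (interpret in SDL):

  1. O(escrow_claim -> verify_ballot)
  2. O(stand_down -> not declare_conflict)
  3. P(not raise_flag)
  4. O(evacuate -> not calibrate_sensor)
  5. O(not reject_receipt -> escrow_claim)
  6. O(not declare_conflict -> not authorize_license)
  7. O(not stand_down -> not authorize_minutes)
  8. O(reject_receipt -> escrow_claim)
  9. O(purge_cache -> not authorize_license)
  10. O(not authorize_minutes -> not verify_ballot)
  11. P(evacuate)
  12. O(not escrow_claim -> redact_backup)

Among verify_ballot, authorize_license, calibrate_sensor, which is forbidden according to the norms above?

authorize_license

Premises 5 and 8 cover both cases: O(not reject_receipt -> escrow_claim) and O(reject_receipt -> escrow_claim). Since not reject_receipt ∨ reject_receipt is a tautology, O(escrow_claim) follows.
Applying K to premise 1 (O(escrow_claim -> verify_ballot)) and O(escrow_claim) yields O(verify_ballot).
The contrapositive of premise 10 (O(not authorize_minutes -> not verify_ballot)) is O(verify_ballot -> authorize_minutes), and O(verify_ballot) is already established, so O(authorize_minutes).
Premise 7 is O(not stand_down -> not authorize_minutes); contrapositively O(authorize_minutes -> stand_down). Since O(authorize_minutes) holds, K gives O(stand_down).
With premise 2, O(stand_down -> not declare_conflict), the K-axiom yields O(not declare_conflict).
Premise 6 is O(not declare_conflict -> not authorize_license); since O(not declare_conflict), deontic closure gives O(not authorize_license).
So O(not authorize_license) holds, i.e. authorize_license is forbidden. None of the other listed options is forbidden under the premises.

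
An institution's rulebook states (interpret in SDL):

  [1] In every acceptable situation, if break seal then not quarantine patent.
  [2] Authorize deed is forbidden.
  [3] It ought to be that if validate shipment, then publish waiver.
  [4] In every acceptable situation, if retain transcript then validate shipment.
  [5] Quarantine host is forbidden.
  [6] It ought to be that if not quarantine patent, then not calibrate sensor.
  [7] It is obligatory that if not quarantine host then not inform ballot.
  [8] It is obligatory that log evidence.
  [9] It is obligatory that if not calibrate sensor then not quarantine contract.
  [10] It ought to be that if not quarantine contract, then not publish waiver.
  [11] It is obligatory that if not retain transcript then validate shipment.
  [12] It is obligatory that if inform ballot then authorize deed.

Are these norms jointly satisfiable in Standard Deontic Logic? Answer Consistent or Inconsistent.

Consistent

Premise 12 is O(inform_ballot → authorize_deed), but O(inform_ballot) is not derivable from the premises, so it does not yield O(authorize_deed).
So O(authorize_deed) is not derivable, and the apparent clash with O(¬authorize_deed) does not arise.
A world satisfying every obligation exists (e.g. authorize_deed=false, break_seal=false, calibrate_sensor=true, inform_ballot=false, log_evidence=true, publish_waiver=true, quarantine_contract=true, quarantine_host=false, quarantine_patent=true, retain_transcript=false, validate_shipment=true); no atom is both obligatory and forbidden, so the set is consistent.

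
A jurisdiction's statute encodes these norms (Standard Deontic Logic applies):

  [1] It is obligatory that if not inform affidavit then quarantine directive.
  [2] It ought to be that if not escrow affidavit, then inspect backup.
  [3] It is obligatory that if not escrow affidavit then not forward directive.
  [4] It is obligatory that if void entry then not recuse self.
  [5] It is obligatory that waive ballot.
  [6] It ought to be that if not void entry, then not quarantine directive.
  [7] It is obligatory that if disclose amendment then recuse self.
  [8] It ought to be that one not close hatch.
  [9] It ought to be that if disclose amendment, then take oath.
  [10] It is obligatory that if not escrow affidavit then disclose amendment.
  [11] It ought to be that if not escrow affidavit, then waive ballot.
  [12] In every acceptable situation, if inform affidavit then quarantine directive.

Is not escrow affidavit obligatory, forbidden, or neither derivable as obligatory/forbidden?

Forbidden

Premises 12 and 1 cover both cases: O(inform_affidavit → quarantine_directive) and O(¬inform_affidavit → quarantine_directive). Since inform_affidavit ∨ ¬inform_affidavit is a tautology, O(quarantine_directive) follows.
Premise 6 is O(¬void_entry → ¬quarantine_directive); contrapositively O(quarantine_directive → void_entry). Since O(quarantine_directive) holds, K gives O(void_entry).
Premise 4 is O(void_entry → ¬recuse_self); since O(void_entry), deontic closure gives O(¬recuse_self).
The contrapositive of premise 7 (O(disclose_amendment → recuse_self)) is O(¬recuse_self → ¬disclose_amendment), and O(¬recuse_self) is already established, so O(¬disclose_amendment).
The contrapositive of premise 10 (O(¬escrow_affidavit → disclose_amendment)) is O(¬disclose_amendment → escrow_affidavit), and O(¬disclose_amendment) is already established, so O(escrow_affidavit).
Premises 2, 3, 5, 8, 9, 11 do not contribute to this derivation.
Thus O(escrow_affidavit), which is F(¬escrow_affidavit): ¬escrow_affidavit is forbidden.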